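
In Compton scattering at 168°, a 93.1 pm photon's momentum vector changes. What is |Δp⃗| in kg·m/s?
1.3809e-23 kg·m/s

Photon momentum magnitude is p = h/λ.

Initial momentum:
p₀ = h/λ = 6.6261e-34/9.3100e-11 = 7.1172e-24 kg·m/s

After scattering:
λ' = λ + Δλ = 93.1 + 4.7996 = 97.8996 pm
p' = h/λ' = 6.6261e-34/9.7900e-11 = 6.7682e-24 kg·m/s

Momentum is a vector; the scattered photon's direction makes angle θ = 168° with the incident direction. The magnitude of the vector change Δp⃗ = p⃗₀ − p⃗' is found from the law of cosines:
|Δp⃗|² = p₀² + p'² − 2p₀p'cos θ
|Δp⃗|² = (7.1172e-24)² + (6.7682e-24)² − 2·7.1172e-24·6.7682e-24·cos(168°)
|Δp⃗| = 1.3809e-23 kg·m/s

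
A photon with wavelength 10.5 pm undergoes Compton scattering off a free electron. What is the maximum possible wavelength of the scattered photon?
15.3526 pm (at θ = 180°)

The Compton shift is Δλ = λ_C(1 − cos θ).

Since cos θ ranges from −1 to 1, the factor (1 − cos θ) ranges from 0 to 2; the maximum shift occurs at θ = 180° (backscattering):
Δλ_max = 2λ_C = 2 × 2.4263 pm = 4.8526 pm

Maximum scattered wavelength:
λ'_max = λ₀ + Δλ_max = 10.5 + 4.8526 = 15.3526 pm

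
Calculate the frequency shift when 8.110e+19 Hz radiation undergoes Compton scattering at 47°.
1.400e+19 Hz (decrease)

Convert frequency to wavelength (c = 299792458 m/s):
λ₀ = c/f₀ = 299792458/8.110e+19 = 3.6965778e-12 m = 3.6966 pm

Calculate Compton shift:
Δλ = λ_C(1 - cos(47°)) = 0.7716 pm

Final wavelength:
λ' = λ₀ + Δλ = 3.6966 + 0.7716 = 4.4681 pm

Final frequency:
f' = c/λ' = 299792458/4.4681484e-12 = 6.7095457e+19 Hz

Frequency shift (decrease):
Δf = f₀ - f' = 8.110e+19 - 6.7095457e+19 = 1.400e+19 Hz

(Intermediate values are shown rounded; full precision is carried through to the final answer.)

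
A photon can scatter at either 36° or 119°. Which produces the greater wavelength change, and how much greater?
119° produces the larger shift by a factor of 7.775

Calculate both shifts using Δλ = λ_C(1 - cos θ):

For θ₁ = 36°:
Δλ₁ = 2.4263 × (1 - cos(36°))
Δλ₁ = 2.4263 × 0.1910
Δλ₁ = 0.4634 pm

For θ₂ = 119°:
Δλ₂ = 2.4263 × (1 - cos(119°))
Δλ₂ = 2.4263 × 1.4848
Δλ₂ = 3.6026 pm

The 119° angle produces the larger shift.
Ratio: 3.6026/0.4634 = 7.775

(Intermediate values are shown rounded; full precision is carried through to the final answer.)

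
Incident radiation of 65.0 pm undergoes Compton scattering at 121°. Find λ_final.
68.6760 pm

Using the Compton scattering formula:
λ' = λ + Δλ = λ + λ_C(1 - cos θ)

Given:
- Initial wavelength λ = 65.0 pm
- Scattering angle θ = 121°
- Compton wavelength λ_C ≈ 2.4263 pm

Calculate the shift:
Δλ = 2.4263 × (1 - cos(121°))
Δλ = 2.4263 × 1.5150
Δλ = 3.6760 pm

Final wavelength:
λ' = 65.0 + 3.6760 = 68.6760 pm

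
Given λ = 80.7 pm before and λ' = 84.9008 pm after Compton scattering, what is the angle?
137.00°

First find the wavelength shift:
Δλ = λ' - λ = 84.9008 - 80.7 = 4.2008 pm

Using Δλ = λ_C(1 - cos θ), with λ_C = h/(m_e·c) ≈ 2.42631024 pm:
cos θ = 1 - Δλ/λ_C
cos θ = 1 - 4.2008/2.42631024
cos θ = -0.731353

θ = arccos(-0.731353)
θ = 137.00°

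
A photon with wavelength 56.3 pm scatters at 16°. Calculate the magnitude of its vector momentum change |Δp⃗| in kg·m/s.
3.2732e-24 kg·m/s

Photon momentum magnitude is p = h/λ.

Initial momentum:
p₀ = h/λ = 6.6261e-34/5.6300e-11 = 1.1769e-23 kg·m/s

After scattering:
λ' = λ + Δλ = 56.3 + 0.0940 = 56.3940 pm
p' = h/λ' = 6.6261e-34/5.6394e-11 = 1.1750e-23 kg·m/s

Momentum is a vector; the scattered photon's direction makes angle θ = 16° with the incident direction. The magnitude of the vector change Δp⃗ = p⃗₀ − p⃗' is found from the law of cosines:
|Δp⃗|² = p₀² + p'² − 2p₀p'cos θ
|Δp⃗|² = (1.1769e-23)² + (1.1750e-23)² − 2·1.1769e-23·1.1750e-23·cos(16°)
|Δp⃗| = 3.2732e-24 kg·m/s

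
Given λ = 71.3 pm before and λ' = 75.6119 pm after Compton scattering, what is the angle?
141.00°

First find the wavelength shift:
Δλ = λ' - λ = 75.6119 - 71.3 = 4.3119 pm

Using Δλ = λ_C(1 - cos θ), with λ_C = h/(m_e·c) ≈ 2.42631024 pm:
cos θ = 1 - Δλ/λ_C
cos θ = 1 - 4.3119/2.42631024
cos θ = -0.777143

θ = arccos(-0.777143)
θ = 141.00°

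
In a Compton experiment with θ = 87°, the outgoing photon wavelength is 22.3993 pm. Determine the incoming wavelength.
20.1000 pm

From λ' = λ + Δλ, we have λ = λ' - Δλ

First calculate the Compton shift:
Δλ = λ_C(1 - cos θ)
Δλ = 2.4263 × (1 - cos(87°))
Δλ = 2.4263 × 0.9477
Δλ = 2.2993 pm

Initial wavelength:
λ = λ' - Δλ
λ = 22.3993 - 2.2993
λ = 20.1000 pm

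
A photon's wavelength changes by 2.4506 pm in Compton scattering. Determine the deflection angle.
90.57°

From the Compton formula Δλ = λ_C(1 - cos θ), we can solve for θ:

cos θ = 1 - Δλ/λ_C

Given:
- Δλ = 2.4506 pm
- λ_C = h/(m_e·c) ≈ 2.42631024 pm

cos θ = 1 - 2.4506/2.42631024
cos θ = 1 - 1.010011
cos θ = -0.010011

θ = arccos(-0.010011)
θ = 90.57°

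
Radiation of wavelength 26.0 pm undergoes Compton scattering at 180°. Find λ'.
30.8526 pm

Using the Compton formula: λ' = λ + λ_C(1 − cos θ)

For θ = 180°, cos θ = -1 (exact) = -1.0000, so:
1 − cos 180° = 1 − (-1) = 2.0000

Δλ = λ_C × 2.0000 = 2.4263 × 2.0000 = 4.8526 pm

λ' = 26.0 + 4.8526 = 30.8526 pm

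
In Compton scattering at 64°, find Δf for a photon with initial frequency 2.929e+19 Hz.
3.441e+18 Hz (decrease)

Convert frequency to wavelength (c = 299792458 m/s):
λ₀ = c/f₀ = 299792458/2.929e+19 = 1.0235318e-11 m = 10.2353 pm

Calculate Compton shift:
Δλ = λ_C(1 - cos(64°)) = 1.3627 pm

Final wavelength:
λ' = λ₀ + Δλ = 10.2353 + 1.3627 = 11.5980 pm

Final frequency:
f' = c/λ' = 299792458/1.1598004e-11 = 2.5848626e+19 Hz

Frequency shift (decrease):
Δf = f₀ - f' = 2.929e+19 - 2.5848626e+19 = 3.441e+18 Hz

(Intermediate values are shown rounded; full precision is carried through to the final answer.)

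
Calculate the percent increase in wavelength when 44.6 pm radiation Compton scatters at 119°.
8.0776%

Calculate the Compton shift:
Δλ = λ_C(1 - cos(119°))
Δλ = 2.4263 × (1 - cos(119°))
Δλ = 2.4263 × 1.4848
Δλ = 3.6026 pm

Percentage change:
(Δλ/λ₀) × 100 = (3.6026/44.6) × 100
= 8.0776%

(Intermediate values are shown rounded; full precision is carried through to the final answer.)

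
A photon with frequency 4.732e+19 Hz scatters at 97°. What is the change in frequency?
1.422e+19 Hz (decrease)

Convert frequency to wavelength (c = 299792458 m/s):
λ₀ = c/f₀ = 299792458/4.732e+19 = 6.3354281e-12 m = 6.3354 pm

Calculate Compton shift:
Δλ = λ_C(1 - cos(97°)) = 2.7220 pm

Final wavelength:
λ' = λ₀ + Δλ = 6.3354 + 2.7220 = 9.0574 pm

Final frequency:
f' = c/λ' = 299792458/9.0574312e-12 = 3.3099060e+19 Hz

Frequency shift (decrease):
Δf = f₀ - f' = 4.732e+19 - 3.3099060e+19 = 1.422e+19 Hz

(Intermediate values are shown rounded; full precision is carried through to the final answer.)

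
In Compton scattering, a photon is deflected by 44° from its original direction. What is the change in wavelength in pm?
0.6810 pm

Using the Compton scattering formula:
Δλ = λ_C(1 - cos θ)

where λ_C = h/(m_e·c) ≈ 2.4263 pm is the Compton wavelength of an electron.

For θ = 44°:
cos(44°) = 0.7193
1 - cos(44°) = 0.2807

Δλ = 2.4263 × 0.2807
Δλ = 0.6810 pm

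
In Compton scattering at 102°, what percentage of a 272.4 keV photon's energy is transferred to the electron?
0.3917 (or 39.17%)

Calculate initial and final photon energies:

Initial: E₀ = 272.4 keV → λ₀ = 4.5515 pm
Compton shift: Δλ = 2.9308 pm
Final wavelength: λ' = 7.4823 pm
Final energy: E' = 165.7029 keV

Fractional energy loss:
(E₀ - E')/E₀ = (272.4000 - 165.7029)/272.4000
= 106.6971/272.4000
= 0.3917
= 39.17%

(Intermediate values are shown rounded; full precision is carried through to the final answer.)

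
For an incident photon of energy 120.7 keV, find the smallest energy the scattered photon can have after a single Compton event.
81.9746 keV (at θ = 180°)

The scattered photon has minimum energy when its wavelength is maximum, i.e., when the Compton shift Δλ = λ_C(1 − cos θ) is maximum. This occurs at θ = 180° (backscattering), giving Δλ_max = 2λ_C = 4.8526 pm.

Initial wavelength: λ₀ = hc/E₀ = 10.2721 pm
Maximum final wavelength: λ'_max = λ₀ + 2λ_C = 10.2721 + 4.8526 = 15.1247 pm
Minimum final energy: E'_min = hc/λ'_max = 81.9746 keV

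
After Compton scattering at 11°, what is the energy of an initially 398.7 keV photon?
393.0654 keV

First convert energy to wavelength:
λ = hc/E, with hc ≈ 1239.842 keV·pm (i.e. 1239.842 eV·nm)

For E = 398.7 keV = 398700 eV:
λ = 1239.842 keV·pm / 398.7 keV
λ = 3.1097 pm

Calculate the Compton shift:
Δλ = λ_C(1 - cos(11°)) = 2.4263 × 0.0184
Δλ = 0.0446 pm

Final wavelength:
λ' = 3.1097 + 0.0446 = 3.1543 pm

Final energy:
E' = hc/λ' = 1239.842 / 3.1543 = 393.0654 keV

(Intermediate values are shown rounded; full precision is carried through to the final answer.)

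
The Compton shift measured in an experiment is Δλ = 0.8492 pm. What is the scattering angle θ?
49.46°

From the Compton formula Δλ = λ_C(1 - cos θ), we can solve for θ:

cos θ = 1 - Δλ/λ_C

Given:
- Δλ = 0.8492 pm
- λ_C = h/(m_e·c) ≈ 2.42631024 pm

cos θ = 1 - 0.8492/2.42631024
cos θ = 1 - 0.349996
cos θ = 0.650004

θ = arccos(0.650004)
θ = 49.46°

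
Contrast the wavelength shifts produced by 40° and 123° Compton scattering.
123° produces the larger shift by a factor of 6.602

Calculate both shifts using Δλ = λ_C(1 - cos θ):

For θ₁ = 40°:
Δλ₁ = 2.4263 × (1 - cos(40°))
Δλ₁ = 2.4263 × 0.2340
Δλ₁ = 0.5676 pm

For θ₂ = 123°:
Δλ₂ = 2.4263 × (1 - cos(123°))
Δλ₂ = 2.4263 × 1.5446
Δλ₂ = 3.7478 pm

The 123° angle produces the larger shift.
Ratio: 3.7478/0.5676 = 6.602

(Intermediate values are shown rounded; full precision is carried through to the final answer.)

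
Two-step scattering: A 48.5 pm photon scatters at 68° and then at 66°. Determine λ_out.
51.4568 pm

Apply Compton shift twice:

First scattering at θ₁ = 68°:
Δλ₁ = λ_C(1 - cos(68°))
Δλ₁ = 2.4263 × 0.6254
Δλ₁ = 1.5174 pm

After first scattering:
λ₁ = 48.5 + 1.5174 = 50.0174 pm

Second scattering at θ₂ = 66°:
Δλ₂ = λ_C(1 - cos(66°))
Δλ₂ = 2.4263 × 0.5933
Δλ₂ = 1.4394 pm

Final wavelength:
λ₂ = 50.0174 + 1.4394 = 51.4568 pm

Total shift: Δλ_total = 1.5174 + 1.4394 = 2.9568 pm

(Intermediate values are shown rounded; full precision is carried through to the final answer.)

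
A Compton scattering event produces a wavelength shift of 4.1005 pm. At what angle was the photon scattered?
133.63°

From the Compton formula Δλ = λ_C(1 - cos θ), we can solve for θ:

cos θ = 1 - Δλ/λ_C

Given:
- Δλ = 4.1005 pm
- λ_C = h/(m_e·c) ≈ 2.42631024 pm

cos θ = 1 - 4.1005/2.42631024
cos θ = 1 - 1.690015
cos θ = -0.690015

θ = arccos(-0.690015)
θ = 133.63°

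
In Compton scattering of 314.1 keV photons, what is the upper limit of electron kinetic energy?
173.2073 keV

Maximum energy transfer occurs at θ = 180° (backscattering).

Initial photon: E₀ = 314.1 keV → λ₀ = 3.9473 pm

Maximum Compton shift (at 180°):
Δλ_max = 2λ_C = 2 × 2.4263 = 4.8526 pm

Final wavelength:
λ' = 3.9473 + 4.8526 = 8.7999 pm

Minimum photon energy (maximum energy to electron):
E'_min = hc/λ' = 140.8927 keV

Maximum electron kinetic energy:
K_max = E₀ - E'_min = 314.1000 - 140.8927 = 173.2073 keV

(Intermediate values are shown rounded; full precision is carried through to the final answer.)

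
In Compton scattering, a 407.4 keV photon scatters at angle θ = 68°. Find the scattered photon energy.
271.8533 keV

First convert energy to wavelength:
λ = hc/E, with hc ≈ 1239.842 keV·pm (i.e. 1239.842 eV·nm)

For E = 407.4 keV = 407400 eV:
λ = 1239.842 keV·pm / 407.4 keV
λ = 3.0433 pm

Calculate the Compton shift:
Δλ = λ_C(1 - cos(68°)) = 2.4263 × 0.6254
Δλ = 1.5174 pm

Final wavelength:
λ' = 3.0433 + 1.5174 = 4.5607 pm

Final energy:
E' = hc/λ' = 1239.842 / 4.5607 = 271.8533 keV

(Intermediate values are shown rounded; full precision is carried through to the final answer.)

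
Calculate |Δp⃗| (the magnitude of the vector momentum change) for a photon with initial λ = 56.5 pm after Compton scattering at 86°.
1.5693e-23 kg·m/s

Photon momentum magnitude is p = h/λ.

Initial momentum:
p₀ = h/λ = 6.6261e-34/5.6500e-11 = 1.1728e-23 kg·m/s

After scattering:
λ' = λ + Δλ = 56.5 + 2.2571 = 58.7571 pm
p' = h/λ' = 6.6261e-34/5.8757e-11 = 1.1277e-23 kg·m/s

Momentum is a vector; the scattered photon's direction makes angle θ = 86° with the incident direction. The magnitude of the vector change Δp⃗ = p⃗₀ − p⃗' is found from the law of cosines:
|Δp⃗|² = p₀² + p'² − 2p₀p'cos θ
|Δp⃗|² = (1.1728e-23)² + (1.1277e-23)² − 2·1.1728e-23·1.1277e-23·cos(86°)
|Δp⃗| = 1.5693e-23 kg·m/s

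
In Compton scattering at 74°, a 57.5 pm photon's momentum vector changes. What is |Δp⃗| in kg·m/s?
1.3667e-23 kg·m/s

Photon momentum magnitude is p = h/λ.

Initial momentum:
p₀ = h/λ = 6.6261e-34/5.7500e-11 = 1.1524e-23 kg·m/s

After scattering:
λ' = λ + Δλ = 57.5 + 1.7575 = 59.2575 pm
p' = h/λ' = 6.6261e-34/5.9258e-11 = 1.1182e-23 kg·m/s

Momentum is a vector; the scattered photon's direction makes angle θ = 74° with the incident direction. The magnitude of the vector change Δp⃗ = p⃗₀ − p⃗' is found from the law of cosines:
|Δp⃗|² = p₀² + p'² − 2p₀p'cos θ
|Δp⃗|² = (1.1524e-23)² + (1.1182e-23)² − 2·1.1524e-23·1.1182e-23·cos(74°)
|Δp⃗| = 1.3667e-23 kg·m/s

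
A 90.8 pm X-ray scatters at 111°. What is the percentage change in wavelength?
3.6298%

Calculate the Compton shift:
Δλ = λ_C(1 - cos(111°))
Δλ = 2.4263 × (1 - cos(111°))
Δλ = 2.4263 × 1.3584
Δλ = 3.2958 pm

Percentage change:
(Δλ/λ₀) × 100 = (3.2958/90.8) × 100
= 3.6298%

(Intermediate values are shown rounded; full precision is carried through to the final answer.)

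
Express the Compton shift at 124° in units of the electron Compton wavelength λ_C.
1.5592 λ_C

The Compton shift formula is:
Δλ = λ_C(1 - cos θ)

Dividing both sides by λ_C:
Δλ/λ_C = 1 - cos θ

For θ = 124°:
Δλ/λ_C = 1 - cos(124°)
Δλ/λ_C = 1 - -0.5592
Δλ/λ_C = 1.5592

This means the shift is 1.5592 × λ_C = 3.7831 pm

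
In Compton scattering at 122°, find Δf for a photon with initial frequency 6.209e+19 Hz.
2.699e+19 Hz (decrease)

Convert frequency to wavelength (c = 299792458 m/s):
λ₀ = c/f₀ = 299792458/6.209e+19 = 4.8283533e-12 m = 4.8284 pm

Calculate Compton shift:
Δλ = λ_C(1 - cos(122°)) = 3.7121 pm

Final wavelength:
λ' = λ₀ + Δλ = 4.8284 + 3.7121 = 8.5404 pm

Final frequency:
f' = c/λ' = 299792458/8.5404121e-12 = 3.5102809e+19 Hz

Frequency shift (decrease):
Δf = f₀ - f' = 6.209e+19 - 3.5102809e+19 = 2.699e+19 Hz

(Intermediate values are shown rounded; full precision is carried through to the final answer.)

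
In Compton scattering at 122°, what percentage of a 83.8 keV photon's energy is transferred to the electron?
0.2006 (or 20.06%)

Calculate initial and final photon energies:

Initial: E₀ = 83.8 keV → λ₀ = 14.7953 pm
Compton shift: Δλ = 3.7121 pm
Final wavelength: λ' = 18.5073 pm
Final energy: E' = 66.9920 keV

Fractional energy loss:
(E₀ - E')/E₀ = (83.8000 - 66.9920)/83.8000
= 16.8080/83.8000
= 0.2006
= 20.06%

(Intermediate values are shown rounded; full precision is carried through to the final answer.)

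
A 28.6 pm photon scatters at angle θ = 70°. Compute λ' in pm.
30.1965 pm

Using the Compton scattering formula:
λ' = λ + Δλ = λ + λ_C(1 - cos θ)

Given:
- Initial wavelength λ = 28.6 pm
- Scattering angle θ = 70°
- Compton wavelength λ_C ≈ 2.4263 pm

Calculate the shift:
Δλ = 2.4263 × (1 - cos(70°))
Δλ = 2.4263 × 0.6580
Δλ = 1.5965 pm

Final wavelength:
λ' = 28.6 + 1.5965 = 30.1965 pm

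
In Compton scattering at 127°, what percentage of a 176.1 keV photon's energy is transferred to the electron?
0.3557 (or 35.57%)

Calculate initial and final photon energies:

Initial: E₀ = 176.1 keV → λ₀ = 7.0406 pm
Compton shift: Δλ = 3.8865 pm
Final wavelength: λ' = 10.9271 pm
Final energy: E' = 113.4653 keV

Fractional energy loss:
(E₀ - E')/E₀ = (176.1000 - 113.4653)/176.1000
= 62.6347/176.1000
= 0.3557
= 35.57%

(Intermediate values are shown rounded; full precision is carried through to the final answer.)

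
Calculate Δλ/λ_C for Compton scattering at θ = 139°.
1.7547 λ_C

The Compton shift formula is:
Δλ = λ_C(1 - cos θ)

Dividing both sides by λ_C:
Δλ/λ_C = 1 - cos θ

For θ = 139°:
Δλ/λ_C = 1 - cos(139°)
Δλ/λ_C = 1 - -0.7547
Δλ/λ_C = 1.7547

This means the shift is 1.7547 × λ_C = 4.2575 pm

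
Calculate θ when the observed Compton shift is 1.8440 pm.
76.11°

From the Compton formula Δλ = λ_C(1 - cos θ), we can solve for θ:

cos θ = 1 - Δλ/λ_C

Given:
- Δλ = 1.8440 pm
- λ_C = h/(m_e·c) ≈ 2.42631024 pm

cos θ = 1 - 1.8440/2.42631024
cos θ = 1 - 0.760002
cos θ = 0.239998

θ = arccos(0.239998)
θ = 76.11°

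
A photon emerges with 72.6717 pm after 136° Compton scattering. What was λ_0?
68.5000 pm

From λ' = λ + Δλ, we have λ = λ' - Δλ

First calculate the Compton shift:
Δλ = λ_C(1 - cos θ)
Δλ = 2.4263 × (1 - cos(136°))
Δλ = 2.4263 × 1.7193
Δλ = 4.1717 pm

Initial wavelength:
λ = λ' - Δλ
λ = 72.6717 - 4.1717
λ = 68.5000 pm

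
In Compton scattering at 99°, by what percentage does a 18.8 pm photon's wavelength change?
14.9248%

Calculate the Compton shift:
Δλ = λ_C(1 - cos(99°))
Δλ = 2.4263 × (1 - cos(99°))
Δλ = 2.4263 × 1.1564
Δλ = 2.8059 pm

Percentage change:
(Δλ/λ₀) × 100 = (2.8059/18.8) × 100
= 14.9248%

(Intermediate values are shown rounded; full precision is carried through to the final answer.)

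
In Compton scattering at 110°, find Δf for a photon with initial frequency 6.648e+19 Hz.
2.788e+19 Hz (decrease)

Convert frequency to wavelength (c = 299792458 m/s):
λ₀ = c/f₀ = 299792458/6.648e+19 = 4.5095135e-12 m = 4.5095 pm

Calculate Compton shift:
Δλ = λ_C(1 - cos(110°)) = 3.2562 pm

Final wavelength:
λ' = λ₀ + Δλ = 4.5095 + 3.2562 = 7.7657 pm

Final frequency:
f' = c/λ' = 299792458/7.7656707e-12 = 3.8604838e+19 Hz

Frequency shift (decrease):
Δf = f₀ - f' = 6.648e+19 - 3.8604838e+19 = 2.788e+19 Hz

(Intermediate values are shown rounded; full precision is carried through to the final answer.)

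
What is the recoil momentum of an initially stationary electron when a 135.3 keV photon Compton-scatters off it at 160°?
1.1833e-22 kg·m/s

The electron is initially at rest, so by conservation of momentum:
p⃗_e = p⃗₀ − p⃗'  (incident photon momentum minus scattered photon momentum)

Photon momentum magnitudes (p = h/λ = E/c):
λ₀ = hc/E₀ = 9.1637 pm → p₀ = h/λ₀ = 7.2308e-23 kg·m/s
Δλ = λ_C(1 − cos 160°) = 4.7063 pm
λ' = 13.8699 pm → p' = h/λ' = 4.7773e-23 kg·m/s

The scattered photon makes angle θ = 160° with the incident direction, so by the law of cosines:
|p⃗_e|² = p₀² + p'² − 2p₀p'cos θ
|p⃗_e|² = (7.2308e-23)² + (4.7773e-23)² − 2·7.2308e-23·4.7773e-23·cos(160°)
|p⃗_e| = 1.1833e-22 kg·m/s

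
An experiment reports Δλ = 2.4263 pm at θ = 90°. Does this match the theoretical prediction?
Yes, consistent

Calculate the expected shift for θ = 90°:

Δλ_expected = λ_C(1 - cos(90°))
Δλ_expected = 2.4263 × (1 - cos(90°))
Δλ_expected = 2.4263 × 1.0000
Δλ_expected = 2.4263 pm

Given shift: 2.4263 pm
Expected shift: 2.4263 pm
Difference: 0.0000 pm

The values match. This is consistent with Compton scattering at the stated angle.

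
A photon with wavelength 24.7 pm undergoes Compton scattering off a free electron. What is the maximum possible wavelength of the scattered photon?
29.5526 pm (at θ = 180°)

The Compton shift is Δλ = λ_C(1 − cos θ).

Since cos θ ranges from −1 to 1, the factor (1 − cos θ) ranges from 0 to 2; the maximum shift occurs at θ = 180° (backscattering):
Δλ_max = 2λ_C = 2 × 2.4263 pm = 4.8526 pm

Maximum scattered wavelength:
λ'_max = λ₀ + Δλ_max = 24.7 + 4.8526 = 29.5526 pm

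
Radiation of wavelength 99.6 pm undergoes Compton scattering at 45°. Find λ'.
100.3106 pm

Using the Compton formula: λ' = λ + λ_C(1 − cos θ)

For θ = 45°, cos θ = √2/2 (exact) ≈ 0.7071, so:
1 − cos 45° = 1 − (√2/2) ≈ 0.2929

Δλ = λ_C × 0.2929 = 2.4263 × 0.2929 = 0.7106 pm

λ' = 99.6 + 0.7106 = 100.3106 pm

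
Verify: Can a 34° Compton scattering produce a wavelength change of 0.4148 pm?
Yes, consistent

Calculate the expected shift for θ = 34°:

Δλ_expected = λ_C(1 - cos(34°))
Δλ_expected = 2.4263 × (1 - cos(34°))
Δλ_expected = 2.4263 × 0.1710
Δλ_expected = 0.4148 pm

Given shift: 0.4148 pm
Expected shift: 0.4148 pm
Difference: 0.0000 pm

The values match. This is consistent with Compton scattering at the stated angle.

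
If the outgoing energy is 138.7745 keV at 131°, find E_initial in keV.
252.1999 keV

Convert final energy to wavelength (hc ≈ 1239.842 keV·pm):
λ' = hc/E' = 1239.842 / 138.7745 = 8.9342 pm

Calculate the Compton shift:
Δλ = λ_C(1 - cos(131°))
Δλ = 2.4263 × (1 - cos(131°))
Δλ = 4.0181 pm

Initial wavelength:
λ = λ' - Δλ = 8.9342 - 4.0181 = 4.9161 pm

Initial energy:
E = hc/λ = 1239.842 / 4.9161 = 252.1999 keV

(Intermediate values are shown rounded; full precision is carried through to the final answer.)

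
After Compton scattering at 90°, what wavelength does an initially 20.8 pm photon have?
23.2263 pm

Using the Compton formula: λ' = λ + λ_C(1 − cos θ)

For θ = 90°, cos θ = 0 (exact) = 0.0000, so:
1 − cos 90° = 1 − (0) = 1.0000

Δλ = λ_C × 1.0000 = 2.4263 × 1.0000 = 2.4263 pm

λ' = 20.8 + 2.4263 = 23.2263 pm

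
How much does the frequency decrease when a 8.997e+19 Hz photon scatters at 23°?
4.923e+18 Hz (decrease)

Convert frequency to wavelength (c = 299792458 m/s):
λ₀ = c/f₀ = 299792458/8.997e+19 = 3.3321380e-12 m = 3.3321 pm

Calculate Compton shift:
Δλ = λ_C(1 - cos(23°)) = 0.1929 pm

Final wavelength:
λ' = λ₀ + Δλ = 3.3321 + 0.1929 = 3.5250 pm

Final frequency:
f' = c/λ' = 299792458/3.5250179e-12 = 8.5047074e+19 Hz

Frequency shift (decrease):
Δf = f₀ - f' = 8.997e+19 - 8.5047074e+19 = 4.923e+18 Hz

(Intermediate values are shown rounded; full precision is carried through to the final answer.)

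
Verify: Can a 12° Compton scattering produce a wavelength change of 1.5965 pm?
No, inconsistent

Calculate the expected shift for θ = 12°:

Δλ_expected = λ_C(1 - cos(12°))
Δλ_expected = 2.4263 × (1 - cos(12°))
Δλ_expected = 2.4263 × 0.0219
Δλ_expected = 0.0530 pm

Given shift: 1.5965 pm
Expected shift: 0.0530 pm
Difference: 1.5434 pm

The values do not match. The given shift corresponds to θ ≈ 70.0°, not 12°.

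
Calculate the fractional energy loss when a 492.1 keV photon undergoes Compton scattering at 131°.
0.6146 (or 61.46%)

Calculate initial and final photon energies:

Initial: E₀ = 492.1 keV → λ₀ = 2.5195 pm
Compton shift: Δλ = 4.0181 pm
Final wavelength: λ' = 6.5376 pm
Final energy: E' = 189.6477 keV

Fractional energy loss:
(E₀ - E')/E₀ = (492.1000 - 189.6477)/492.1000
= 302.4523/492.1000
= 0.6146
= 61.46%

(Intermediate values are shown rounded; full precision is carried through to the final answer.)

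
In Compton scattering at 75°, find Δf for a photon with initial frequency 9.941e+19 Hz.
3.714e+19 Hz (decrease)

Convert frequency to wavelength (c = 299792458 m/s):
λ₀ = c/f₀ = 299792458/9.941e+19 = 3.0157173e-12 m = 3.0157 pm

Calculate Compton shift:
Δλ = λ_C(1 - cos(75°)) = 1.7983 pm

Final wavelength:
λ' = λ₀ + Δλ = 3.0157 + 1.7983 = 4.8141 pm

Final frequency:
f' = c/λ' = 299792458/4.8140522e-12 = 6.2274450e+19 Hz

Frequency shift (decrease):
Δf = f₀ - f' = 9.941e+19 - 6.2274450e+19 = 3.714e+19 Hz

(Intermediate values are shown rounded; full precision is carried through to the final answer.)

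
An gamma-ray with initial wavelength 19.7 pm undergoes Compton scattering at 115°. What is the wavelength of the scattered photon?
23.1517 pm

Using the Compton scattering formula:
λ' = λ + Δλ = λ + λ_C(1 - cos θ)

Given:
- Initial wavelength λ = 19.7 pm
- Scattering angle θ = 115°
- Compton wavelength λ_C ≈ 2.4263 pm

Calculate the shift:
Δλ = 2.4263 × (1 - cos(115°))
Δλ = 2.4263 × 1.4226
Δλ = 3.4517 pm

Final wavelength:
λ' = 19.7 + 3.4517 = 23.1517 pm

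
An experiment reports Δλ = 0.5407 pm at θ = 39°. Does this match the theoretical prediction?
Yes, consistent

Calculate the expected shift for θ = 39°:

Δλ_expected = λ_C(1 - cos(39°))
Δλ_expected = 2.4263 × (1 - cos(39°))
Δλ_expected = 2.4263 × 0.2229
Δλ_expected = 0.5407 pm

Given shift: 0.5407 pm
Expected shift: 0.5407 pm
Difference: 0.0000 pm

The values match. This is consistent with Compton scattering at the stated angle.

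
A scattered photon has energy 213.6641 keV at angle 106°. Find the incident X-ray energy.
457.8999 keV

Convert final energy to wavelength (hc ≈ 1239.842 keV·pm):
λ' = hc/E' = 1239.842 / 213.6641 = 5.8028 pm

Calculate the Compton shift:
Δλ = λ_C(1 - cos(106°))
Δλ = 2.4263 × (1 - cos(106°))
Δλ = 3.0951 pm

Initial wavelength:
λ = λ' - Δλ = 5.8028 - 3.0951 = 2.7077 pm

Initial energy:
E = hc/λ = 1239.842 / 2.7077 = 457.8999 keV

(Intermediate values are shown rounded; full precision is carried through to the final answer.)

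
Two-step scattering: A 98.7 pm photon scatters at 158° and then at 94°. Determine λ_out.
105.9715 pm

Apply Compton shift twice:

First scattering at θ₁ = 158°:
Δλ₁ = λ_C(1 - cos(158°))
Δλ₁ = 2.4263 × 1.9272
Δλ₁ = 4.6759 pm

After first scattering:
λ₁ = 98.7 + 4.6759 = 103.3759 pm

Second scattering at θ₂ = 94°:
Δλ₂ = λ_C(1 - cos(94°))
Δλ₂ = 2.4263 × 1.0698
Δλ₂ = 2.5956 pm

Final wavelength:
λ₂ = 103.3759 + 2.5956 = 105.9715 pm

Total shift: Δλ_total = 4.6759 + 2.5956 = 7.2715 pm

(Intermediate values are shown rounded; full precision is carried through to the final answer.)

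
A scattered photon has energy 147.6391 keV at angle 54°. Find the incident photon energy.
167.5999 keV

Convert final energy to wavelength (hc ≈ 1239.842 keV·pm):
λ' = hc/E' = 1239.842 / 147.6391 = 8.3978 pm

Calculate the Compton shift:
Δλ = λ_C(1 - cos(54°))
Δλ = 2.4263 × (1 - cos(54°))
Δλ = 1.0002 pm

Initial wavelength:
λ = λ' - Δλ = 8.3978 - 1.0002 = 7.3976 pm

Initial energy:
E = hc/λ = 1239.842 / 7.3976 = 167.5999 keV

(Intermediate values are shown rounded; full precision is carried through to the final answer.)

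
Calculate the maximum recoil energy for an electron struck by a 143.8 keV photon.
51.7868 keV

Maximum energy transfer occurs at θ = 180° (backscattering).

Initial photon: E₀ = 143.8 keV → λ₀ = 8.6220 pm

Maximum Compton shift (at 180°):
Δλ_max = 2λ_C = 2 × 2.4263 = 4.8526 pm

Final wavelength:
λ' = 8.6220 + 4.8526 = 13.4746 pm

Minimum photon energy (maximum energy to electron):
E'_min = hc/λ' = 92.0132 keV

Maximum electron kinetic energy:
K_max = E₀ - E'_min = 143.8000 - 92.0132 = 51.7868 keV

(Intermediate values are shown rounded; full precision is carried through to the final answer.)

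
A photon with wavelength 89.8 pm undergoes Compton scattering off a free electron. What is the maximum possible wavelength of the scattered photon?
94.6526 pm (at θ = 180°)

The Compton shift is Δλ = λ_C(1 − cos θ).

Since cos θ ranges from −1 to 1, the factor (1 − cos θ) ranges from 0 to 2; the maximum shift occurs at θ = 180° (backscattering):
Δλ_max = 2λ_C = 2 × 2.4263 pm = 4.8526 pm

Maximum scattered wavelength:
λ'_max = λ₀ + Δλ_max = 89.8 + 4.8526 = 94.6526 pm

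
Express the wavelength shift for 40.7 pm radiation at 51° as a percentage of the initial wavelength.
2.2098%

Calculate the Compton shift:
Δλ = λ_C(1 - cos(51°))
Δλ = 2.4263 × (1 - cos(51°))
Δλ = 2.4263 × 0.3707
Δλ = 0.8994 pm

Percentage change:
(Δλ/λ₀) × 100 = (0.8994/40.7) × 100
= 2.2098%

(Intermediate values are shown rounded; full precision is carried through to the final answer.)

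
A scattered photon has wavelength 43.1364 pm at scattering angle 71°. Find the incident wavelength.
41.5000 pm

From λ' = λ + Δλ, we have λ = λ' - Δλ

First calculate the Compton shift:
Δλ = λ_C(1 - cos θ)
Δλ = 2.4263 × (1 - cos(71°))
Δλ = 2.4263 × 0.6744
Δλ = 1.6364 pm

Initial wavelength:
λ = λ' - Δλ
λ = 43.1364 - 1.6364
λ = 41.5000 pm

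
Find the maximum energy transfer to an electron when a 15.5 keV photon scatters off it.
0.8865 keV

Maximum energy transfer occurs at θ = 180° (backscattering).

Initial photon: E₀ = 15.5 keV → λ₀ = 79.9898 pm

Maximum Compton shift (at 180°):
Δλ_max = 2λ_C = 2 × 2.4263 = 4.8526 pm

Final wavelength:
λ' = 79.9898 + 4.8526 = 84.8424 pm

Minimum photon energy (maximum energy to electron):
E'_min = hc/λ' = 14.6135 keV

Maximum electron kinetic energy:
K_max = E₀ - E'_min = 15.5000 - 14.6135 = 0.8865 keV

(Intermediate values are shown rounded; full precision is carried through to the final answer.)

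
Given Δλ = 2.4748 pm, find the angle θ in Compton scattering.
91.15°

From the Compton formula Δλ = λ_C(1 - cos θ), we can solve for θ:

cos θ = 1 - Δλ/λ_C

Given:
- Δλ = 2.4748 pm
- λ_C = h/(m_e·c) ≈ 2.42631024 pm

cos θ = 1 - 2.4748/2.42631024
cos θ = 1 - 1.019985
cos θ = -0.019985

θ = arccos(-0.019985)
θ = 91.15°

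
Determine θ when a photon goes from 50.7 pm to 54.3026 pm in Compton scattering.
119.00°

First find the wavelength shift:
Δλ = λ' - λ = 54.3026 - 50.7 = 3.6026 pm

Using Δλ = λ_C(1 - cos θ), with λ_C = h/(m_e·c) ≈ 2.42631024 pm:
cos θ = 1 - Δλ/λ_C
cos θ = 1 - 3.6026/2.42631024
cos θ = -0.484806

θ = arccos(-0.484806)
θ = 119.00°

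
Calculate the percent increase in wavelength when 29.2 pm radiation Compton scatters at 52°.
3.1936%

Calculate the Compton shift:
Δλ = λ_C(1 - cos(52°))
Δλ = 2.4263 × (1 - cos(52°))
Δλ = 2.4263 × 0.3843
Δλ = 0.9325 pm

Percentage change:
(Δλ/λ₀) × 100 = (0.9325/29.2) × 100
= 3.1936%

(Intermediate values are shown rounded; full precision is carried through to the final answer.)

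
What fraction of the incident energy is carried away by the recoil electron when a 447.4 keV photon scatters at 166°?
0.6330 (or 63.30%)

Calculate initial and final photon energies:

Initial: E₀ = 447.4 keV → λ₀ = 2.7712 pm
Compton shift: Δλ = 4.7805 pm
Final wavelength: λ' = 7.5518 pm
Final energy: E' = 164.1791 keV

Fractional energy loss:
(E₀ - E')/E₀ = (447.4000 - 164.1791)/447.4000
= 283.2209/447.4000
= 0.6330
= 63.30%

(Intermediate values are shown rounded; full precision is carried through to the final answer.)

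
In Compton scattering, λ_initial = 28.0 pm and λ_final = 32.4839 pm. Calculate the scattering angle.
148.00°

First find the wavelength shift:
Δλ = λ' - λ = 32.4839 - 28.0 = 4.4839 pm

Using Δλ = λ_C(1 - cos θ), with λ_C = h/(m_e·c) ≈ 2.42631024 pm:
cos θ = 1 - Δλ/λ_C
cos θ = 1 - 4.4839/2.42631024
cos θ = -0.848032

θ = arccos(-0.848032)
θ = 148.00°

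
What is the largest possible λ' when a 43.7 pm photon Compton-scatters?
48.5526 pm (at θ = 180°)

The Compton shift is Δλ = λ_C(1 − cos θ).

Since cos θ ranges from −1 to 1, the factor (1 − cos θ) ranges from 0 to 2; the maximum shift occurs at θ = 180° (backscattering):
Δλ_max = 2λ_C = 2 × 2.4263 pm = 4.8526 pm

Maximum scattered wavelength:
λ'_max = λ₀ + Δλ_max = 43.7 + 4.8526 = 48.5526 pm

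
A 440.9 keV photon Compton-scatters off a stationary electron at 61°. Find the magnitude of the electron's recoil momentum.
2.1180e-22 kg·m/s

The electron is initially at rest, so by conservation of momentum:
p⃗_e = p⃗₀ − p⃗'  (incident photon momentum minus scattered photon momentum)

Photon momentum magnitudes (p = h/λ = E/c):
λ₀ = hc/E₀ = 2.8121 pm → p₀ = h/λ₀ = 2.3563e-22 kg·m/s
Δλ = λ_C(1 − cos 61°) = 1.2500 pm
λ' = 4.0621 pm → p' = h/λ' = 1.6312e-22 kg·m/s

The scattered photon makes angle θ = 61° with the incident direction, so by the law of cosines:
|p⃗_e|² = p₀² + p'² − 2p₀p'cos θ
|p⃗_e|² = (2.3563e-22)² + (1.6312e-22)² − 2·2.3563e-22·1.6312e-22·cos(61°)
|p⃗_e| = 2.1180e-22 kg·m/s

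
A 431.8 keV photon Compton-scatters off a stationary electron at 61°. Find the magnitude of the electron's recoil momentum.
2.0767e-22 kg·m/s

The electron is initially at rest, so by conservation of momentum:
p⃗_e = p⃗₀ − p⃗'  (incident photon momentum minus scattered photon momentum)

Photon momentum magnitudes (p = h/λ = E/c):
λ₀ = hc/E₀ = 2.8713 pm → p₀ = h/λ₀ = 2.3077e-22 kg·m/s
Δλ = λ_C(1 − cos 61°) = 1.2500 pm
λ' = 4.1213 pm → p' = h/λ' = 1.6077e-22 kg·m/s

The scattered photon makes angle θ = 61° with the incident direction, so by the law of cosines:
|p⃗_e|² = p₀² + p'² − 2p₀p'cos θ
|p⃗_e|² = (2.3077e-22)² + (1.6077e-22)² − 2·2.3077e-22·1.6077e-22·cos(61°)
|p⃗_e| = 2.0767e-22 kg·m/s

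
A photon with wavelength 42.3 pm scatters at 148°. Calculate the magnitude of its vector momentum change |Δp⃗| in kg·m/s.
2.8675e-23 kg·m/s

Photon momentum magnitude is p = h/λ.

Initial momentum:
p₀ = h/λ = 6.6261e-34/4.2300e-11 = 1.5664e-23 kg·m/s

After scattering:
λ' = λ + Δλ = 42.3 + 4.4839 = 46.7839 pm
p' = h/λ' = 6.6261e-34/4.6784e-11 = 1.4163e-23 kg·m/s

Momentum is a vector; the scattered photon's direction makes angle θ = 148° with the incident direction. The magnitude of the vector change Δp⃗ = p⃗₀ − p⃗' is found from the law of cosines:
|Δp⃗|² = p₀² + p'² − 2p₀p'cos θ
|Δp⃗|² = (1.5664e-23)² + (1.4163e-23)² − 2·1.5664e-23·1.4163e-23·cos(148°)
|Δp⃗| = 2.8675e-23 kg·m/s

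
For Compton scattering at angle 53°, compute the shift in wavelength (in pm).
0.9661 pm

Using the Compton scattering formula:
Δλ = λ_C(1 - cos θ)

where λ_C = h/(m_e·c) ≈ 2.4263 pm is the Compton wavelength of an electron.

For θ = 53°:
cos(53°) = 0.6018
1 - cos(53°) = 0.3982

Δλ = 2.4263 × 0.3982
Δλ = 0.9661 pm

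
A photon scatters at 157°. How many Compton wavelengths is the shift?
1.9205 λ_C

The Compton shift formula is:
Δλ = λ_C(1 - cos θ)

Dividing both sides by λ_C:
Δλ/λ_C = 1 - cos θ

For θ = 157°:
Δλ/λ_C = 1 - cos(157°)
Δλ/λ_C = 1 - -0.9205
Δλ/λ_C = 1.9205

This means the shift is 1.9205 × λ_C = 4.6597 pm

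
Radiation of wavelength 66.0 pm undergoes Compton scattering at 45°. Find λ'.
66.7106 pm

Using the Compton formula: λ' = λ + λ_C(1 − cos θ)

For θ = 45°, cos θ = √2/2 (exact) ≈ 0.7071, so:
1 − cos 45° = 1 − (√2/2) ≈ 0.2929

Δλ = λ_C × 0.2929 = 2.4263 × 0.2929 = 0.7106 pm

λ' = 66.0 + 0.7106 = 66.7106 pm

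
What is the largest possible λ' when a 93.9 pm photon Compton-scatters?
98.7526 pm (at θ = 180°)

The Compton shift is Δλ = λ_C(1 − cos θ).

Since cos θ ranges from −1 to 1, the factor (1 − cos θ) ranges from 0 to 2; the maximum shift occurs at θ = 180° (backscattering):
Δλ_max = 2λ_C = 2 × 2.4263 pm = 4.8526 pm

Maximum scattered wavelength:
λ'_max = λ₀ + Δλ_max = 93.9 + 4.8526 = 98.7526 pm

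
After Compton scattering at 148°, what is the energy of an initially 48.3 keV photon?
41.1176 keV

First convert energy to wavelength:
λ = hc/E, with hc ≈ 1239.842 keV·pm (i.e. 1239.842 eV·nm)

For E = 48.3 keV = 48300 eV:
λ = 1239.842 keV·pm / 48.3 keV
λ = 25.6696 pm

Calculate the Compton shift:
Δλ = λ_C(1 - cos(148°)) = 2.4263 × 1.8480
Δλ = 4.4839 pm

Final wavelength:
λ' = 25.6696 + 4.4839 = 30.1535 pm

Final energy:
E' = hc/λ' = 1239.842 / 30.1535 = 41.1176 keV

(Intermediate values are shown rounded; full precision is carried through to the final answer.)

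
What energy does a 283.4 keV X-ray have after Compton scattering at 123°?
152.6400 keV

First convert energy to wavelength:
λ = hc/E, with hc ≈ 1239.842 keV·pm (i.e. 1239.842 eV·nm)

For E = 283.4 keV = 283400 eV:
λ = 1239.842 keV·pm / 283.4 keV
λ = 4.3749 pm

Calculate the Compton shift:
Δλ = λ_C(1 - cos(123°)) = 2.4263 × 1.5446
Δλ = 3.7478 pm

Final wavelength:
λ' = 4.3749 + 3.7478 = 8.1227 pm

Final energy:
E' = hc/λ' = 1239.842 / 8.1227 = 152.6400 keV

(Intermediate values are shown rounded; full precision is carried through to the final answer.)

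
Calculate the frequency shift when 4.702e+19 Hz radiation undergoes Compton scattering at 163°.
2.007e+19 Hz (decrease)

Convert frequency to wavelength (c = 299792458 m/s):
λ₀ = c/f₀ = 299792458/4.702e+19 = 6.3758498e-12 m = 6.3758 pm

Calculate Compton shift:
Δλ = λ_C(1 - cos(163°)) = 4.7466 pm

Final wavelength:
λ' = λ₀ + Δλ = 6.3758 + 4.7466 = 11.1225 pm

Final frequency:
f' = c/λ' = 299792458/1.1122452e-11 = 2.6953810e+19 Hz

Frequency shift (decrease):
Δf = f₀ - f' = 4.702e+19 - 2.6953810e+19 = 2.007e+19 Hz

(Intermediate values are shown rounded; full precision is carried through to the final answer.)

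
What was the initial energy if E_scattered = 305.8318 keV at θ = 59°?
430.8999 keV

Convert final energy to wavelength (hc ≈ 1239.842 keV·pm):
λ' = hc/E' = 1239.842 / 305.8318 = 4.0540 pm

Calculate the Compton shift:
Δλ = λ_C(1 - cos(59°))
Δλ = 2.4263 × (1 - cos(59°))
Δλ = 1.1767 pm

Initial wavelength:
λ = λ' - Δλ = 4.0540 - 1.1767 = 2.8773 pm

Initial energy:
E = hc/λ = 1239.842 / 2.8773 = 430.8999 keV

(Intermediate values are shown rounded; full precision is carried through to the final answer.)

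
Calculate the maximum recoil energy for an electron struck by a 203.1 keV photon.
89.9469 keV

Maximum energy transfer occurs at θ = 180° (backscattering).

Initial photon: E₀ = 203.1 keV → λ₀ = 6.1046 pm

Maximum Compton shift (at 180°):
Δλ_max = 2λ_C = 2 × 2.4263 = 4.8526 pm

Final wavelength:
λ' = 6.1046 + 4.8526 = 10.9572 pm

Minimum photon energy (maximum energy to electron):
E'_min = hc/λ' = 113.1531 keV

Maximum electron kinetic energy:
K_max = E₀ - E'_min = 203.1000 - 113.1531 = 89.9469 keV

(Intermediate values are shown rounded; full precision is carried through to the final answer.)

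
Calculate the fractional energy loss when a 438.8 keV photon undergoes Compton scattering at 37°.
0.1474 (or 14.74%)

Calculate initial and final photon energies:

Initial: E₀ = 438.8 keV → λ₀ = 2.8255 pm
Compton shift: Δλ = 0.4886 pm
Final wavelength: λ' = 3.3141 pm
Final energy: E' = 374.1111 keV

Fractional energy loss:
(E₀ - E')/E₀ = (438.8000 - 374.1111)/438.8000
= 64.6889/438.8000
= 0.1474
= 14.74%

(Intermediate values are shown rounded; full precision is carried through to the final answer.)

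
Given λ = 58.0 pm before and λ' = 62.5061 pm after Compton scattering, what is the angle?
149.00°

First find the wavelength shift:
Δλ = λ' - λ = 62.5061 - 58.0 = 4.5061 pm

Using Δλ = λ_C(1 - cos θ), with λ_C = h/(m_e·c) ≈ 2.42631024 pm:
cos θ = 1 - Δλ/λ_C
cos θ = 1 - 4.5061/2.42631024
cos θ = -0.857182

θ = arccos(-0.857182)
θ = 149.00°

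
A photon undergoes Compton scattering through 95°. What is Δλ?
2.6378 pm

Using the Compton scattering formula:
Δλ = λ_C(1 - cos θ)

where λ_C = h/(m_e·c) ≈ 2.4263 pm is the Compton wavelength of an electron.

For θ = 95°:
cos(95°) = -0.0872
1 - cos(95°) = 1.0872

Δλ = 2.4263 × 1.0872
Δλ = 2.6378 pm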